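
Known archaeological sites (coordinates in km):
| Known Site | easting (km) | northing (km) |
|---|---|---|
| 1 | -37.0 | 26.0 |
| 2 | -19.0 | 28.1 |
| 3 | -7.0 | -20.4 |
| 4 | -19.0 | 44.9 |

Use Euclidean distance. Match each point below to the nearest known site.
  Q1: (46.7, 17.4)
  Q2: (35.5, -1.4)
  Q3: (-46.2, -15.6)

Q1→3; Q2→3; Q3→3

Q1 at (46.7, 17.4):
  1: 84.1 km
  2: 66.6 km
  3: 65.7 km
  4: 71.2 km
  → nearest: 3 (65.7 km)
Q2 at (35.5, -1.4):
  1: 77.5 km
  2: 62.0 km
  3: 46.6 km
  4: 71.5 km
  → nearest: 3 (46.6 km)
Q3 at (-46.2, -15.6):
  1: 42.6 km
  2: 51.5 km
  3: 39.5 km
  4: 66.3 km
  → nearest: 3 (39.5 km)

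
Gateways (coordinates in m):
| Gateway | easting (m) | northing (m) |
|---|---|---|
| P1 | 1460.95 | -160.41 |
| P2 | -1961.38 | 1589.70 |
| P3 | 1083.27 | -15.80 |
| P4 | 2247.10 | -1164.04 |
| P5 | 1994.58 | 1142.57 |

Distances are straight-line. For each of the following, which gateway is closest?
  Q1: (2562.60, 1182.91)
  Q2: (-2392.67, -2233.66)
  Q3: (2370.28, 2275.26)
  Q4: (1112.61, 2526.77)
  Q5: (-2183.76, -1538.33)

Q1→P5; Q2→P2; Q3→P5; Q4→P5; Q5→P2

Q1 at (2562.60, 1182.91):
  P1: 1737.28 m
  P2: 4542.23 m
  P3: 1904.03 m
  P4: 2368.06 m
  P5: 569.45 m
  → nearest: P5 (569.45 m)
Q2 at (-2392.67, -2233.66):
  P1: 4375.93 m
  P2: 3847.61 m
  P3: 4123.23 m
  P4: 4761.47 m
  P5: 5535.96 m
  → nearest: P2 (3847.61 m)
Q3 at (2370.28, 2275.26):
  P1: 2599.88 m
  P2: 4385.58 m
  P3: 2627.80 m
  P4: 3441.51 m
  P5: 1193.37 m
  → nearest: P5 (1193.37 m)
Q4 at (1112.61, 2526.77):
  P1: 2709.66 m
  P2: 3213.65 m
  P3: 2542.74 m
  P4: 3861.24 m
  P5: 1641.30 m
  → nearest: P5 (1641.30 m)
Q5 at (-2183.76, -1538.33):
  P1: 3896.48 m
  P2: 3135.92 m
  P3: 3604.38 m
  P4: 4446.64 m
  P5: 4964.45 m
  → nearest: P2 (3135.92 m)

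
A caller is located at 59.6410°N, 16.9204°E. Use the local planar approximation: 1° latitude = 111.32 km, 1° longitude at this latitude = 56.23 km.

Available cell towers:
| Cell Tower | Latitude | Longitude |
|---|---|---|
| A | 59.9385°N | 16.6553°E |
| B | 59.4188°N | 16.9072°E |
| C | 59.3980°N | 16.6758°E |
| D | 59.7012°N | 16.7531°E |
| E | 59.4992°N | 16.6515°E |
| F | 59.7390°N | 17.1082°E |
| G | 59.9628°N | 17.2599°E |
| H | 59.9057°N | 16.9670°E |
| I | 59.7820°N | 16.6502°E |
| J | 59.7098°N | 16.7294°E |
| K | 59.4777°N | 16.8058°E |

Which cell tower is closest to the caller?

D

Distances from 59.6410°N, 16.9204°E:
A: √((0.2975·111.32)² + (-0.2651·56.23)²) = √(1096.782053 + 222.205919) = 36.3179 km
B: √((-0.2222·111.32)² + (-0.0132·56.23)²) = √(611.835264 + 0.550914) = 24.7464 km
C: √((-0.2430·111.32)² + (-0.2446·56.23)²) = √(731.743617 + 189.168610) = 30.3465 km
D: √((0.0602·111.32)² + (-0.1673·56.23)²) = √(44.909620 + 88.496898) = 11.5502 km
E: √((-0.1418·111.32)² + (-0.2689·56.23)²) = √(249.171781 + 228.621869) = 21.8585 km
F: √((0.0980·111.32)² + (0.1878·56.23)²) = √(119.014136 + 111.513473) = 15.1831 km
G: √((0.3218·111.32)² + (0.3395·56.23)²) = √(1283.271280 + 364.431345) = 40.5919 km
H: √((0.2647·111.32)² + (0.0466·56.23)²) = √(868.268965 + 6.866066) = 29.5827 km
I: √((0.1410·111.32)² + (-0.2702·56.23)²) = √(246.368183 + 230.837763) = 21.8450 km
J: √((0.0688·111.32)² + (-0.1910·56.23)²) = √(58.657463 + 115.346096) = 13.1910 km
K: √((-0.1633·111.32)² + (-0.1146·56.23)²) = √(330.459898 + 41.524595) = 19.2869 km
Minimum: D at 11.5502 km.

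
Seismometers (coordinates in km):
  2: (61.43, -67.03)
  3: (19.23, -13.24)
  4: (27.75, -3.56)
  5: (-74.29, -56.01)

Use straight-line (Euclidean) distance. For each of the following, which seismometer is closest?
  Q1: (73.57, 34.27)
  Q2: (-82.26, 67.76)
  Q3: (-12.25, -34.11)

Q1→4; Q2→5; Q3→3

Q1 at (73.57, 34.27):
  2: √((-12.14)² + (-101.30)²) = √(147.3796 + 10261.6900) = 102.02 km
  3: √((-54.34)² + (-47.51)²) = √(2952.8356 + 2257.2001) = 72.18 km
  4: √((-45.82)² + (-37.83)²) = √(2099.4724 + 1431.1089) = 59.42 km
  5: √((-147.86)² + (-90.28)²) = √(21862.5796 + 8150.4784) = 173.24 km
  → nearest: 4 (59.42 km)
Q2 at (-82.26, 67.76):
  2: √((143.69)² + (-134.79)²) = √(20646.8161 + 18168.3441) = 197.02 km
  3: √((101.49)² + (-81.00)²) = √(10300.2201 + 6561.0000) = 129.85 km
  4: √((110.01)² + (-71.32)²) = √(12102.2001 + 5086.5424) = 131.11 km
  5: √((7.97)² + (-123.77)²) = √(63.5209 + 15319.0129) = 124.03 km
  → nearest: 5 (124.03 km)
Q3 at (-12.25, -34.11):
  2: √((73.68)² + (-32.92)²) = √(5428.7424 + 1083.7264) = 80.70 km
  3: √((31.48)² + (20.87)²) = √(990.9904 + 435.5569) = 37.77 km
  4: √((40.00)² + (30.55)²) = √(1600.0000 + 933.3025) = 50.33 km
  5: √((-62.04)² + (-21.90)²) = √(3848.9616 + 479.6100) = 65.79 km
  → nearest: 3 (37.77 km)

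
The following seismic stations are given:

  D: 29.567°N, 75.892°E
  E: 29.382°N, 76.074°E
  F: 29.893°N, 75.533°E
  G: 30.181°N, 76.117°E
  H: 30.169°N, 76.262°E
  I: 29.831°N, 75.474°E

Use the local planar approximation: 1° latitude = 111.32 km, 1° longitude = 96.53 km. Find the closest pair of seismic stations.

Pairwise distances:
D–E: 27.070 km
D–F: 50.179 km
D–G: 71.718 km
D–H: 75.938 km
D–I: 49.918 km
E–F: 77.221 km
E–G: 89.041 km
E–H: 89.469 km
E–I: 76.503 km
F–G: 64.852 km
F–H: 76.785 km
F–I: 8.948 km
G–H: 14.060 km
G–I: 73.284 km
H–I: 84.863 km
Closest pair: F–I at 8.948 km.

F and I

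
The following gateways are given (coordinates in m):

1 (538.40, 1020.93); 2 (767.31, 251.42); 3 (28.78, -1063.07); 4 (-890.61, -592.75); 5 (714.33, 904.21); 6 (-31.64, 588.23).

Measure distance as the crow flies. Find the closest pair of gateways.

1 and 5

Pairwise distances:
1–5: √((175.93)² + (-116.72)²) = √(30951.3649 + 13623.5584) = 211.13 m
2–5: √((-52.98)² + (652.79)²) = √(2806.8804 + 426134.7841) = 654.94 m
1–6: √((-570.04)² + (-432.70)²) = √(324945.6016 + 187229.2900) = 715.66 m
1–2: √((228.91)² + (-769.51)²) = √(52399.7881 + 592145.6401) = 802.84 m
5–6: √((-745.97)² + (-315.98)²) = √(556471.2409 + 99843.3604) = 810.13 m
2–6: √((-798.95)² + (336.81)²) = √(638321.1025 + 113440.9761) = 867.04 m
3–4: √((-919.39)² + (470.32)²) = √(845277.9721 + 221200.9024) = 1032.70 m
4–6: √((858.97)² + (1180.98)²) = √(737829.4609 + 1394713.7604) = 1460.32 m
2–3: √((-738.53)² + (-1314.49)²) = √(545426.5609 + 1727883.9601) = 1507.75 m
3–6: √((-60.42)² + (1651.30)²) = √(3650.5764 + 2726791.6900) = 1652.40 m
2–4: √((-1657.92)² + (-844.17)²) = √(2748698.7264 + 712622.9889) = 1860.46 m
3–5: √((685.55)² + (1967.28)²) = √(469978.8025 + 3870190.5984) = 2083.31 m
1–3: √((-509.62)² + (-2084.00)²) = √(259712.5444 + 4343056.0000) = 2145.41 m
1–4: √((-1429.01)² + (-1613.68)²) = √(2042069.5801 + 2603963.1424) = 2155.47 m
4–5: √((1604.94)² + (1496.96)²) = √(2575832.4036 + 2240889.2416) = 2194.70 m
Closest pair: 1–5 at 211.13 m.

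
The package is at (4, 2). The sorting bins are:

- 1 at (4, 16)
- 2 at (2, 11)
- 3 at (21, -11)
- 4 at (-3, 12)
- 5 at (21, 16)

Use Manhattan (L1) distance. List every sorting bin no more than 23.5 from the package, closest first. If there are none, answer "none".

2, 1, 4

Distances from (4, 2):
1: 14
2: 11
3: 30
4: 17
5: 31
Threshold 23.5: 2 (11), 1 (14), 4 (17) are within range.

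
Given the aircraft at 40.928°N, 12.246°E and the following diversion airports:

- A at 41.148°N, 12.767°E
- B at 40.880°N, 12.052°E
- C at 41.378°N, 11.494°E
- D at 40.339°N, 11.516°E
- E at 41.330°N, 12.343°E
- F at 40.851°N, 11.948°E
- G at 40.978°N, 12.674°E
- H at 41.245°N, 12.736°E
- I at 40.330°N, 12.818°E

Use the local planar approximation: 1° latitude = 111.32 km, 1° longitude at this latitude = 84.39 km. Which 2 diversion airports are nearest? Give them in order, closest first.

Distances from 40.928°N, 12.246°E:
A: 50.328 km
B: 17.222 km
C: 80.850 km
D: 89.968 km
E: 45.493 km
F: 26.569 km
G: 36.545 km
H: 54.362 km
I: 82.229 km
Sorted: B (17.222 km) < F (26.569 km) < G (36.545 km) < E (45.493 km) < …

B, F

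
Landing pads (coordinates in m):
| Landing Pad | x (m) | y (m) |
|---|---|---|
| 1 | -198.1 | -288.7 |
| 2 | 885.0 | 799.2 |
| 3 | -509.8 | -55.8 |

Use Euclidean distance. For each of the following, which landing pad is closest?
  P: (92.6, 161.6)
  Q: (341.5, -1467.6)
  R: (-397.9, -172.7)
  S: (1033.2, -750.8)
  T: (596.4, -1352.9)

P at (92.6, 161.6):
  1: 536.0 m
  2: 1017.1 m
  3: 640.4 m
  → nearest: 1 (536.0 m)
Q at (341.5, -1467.6):
  1: 1296.5 m
  2: 2331.0 m
  3: 1648.6 m
  → nearest: 1 (1296.5 m)
R at (-397.9, -172.7):
  1: 231.0 m
  2: 1609.5 m
  3: 161.8 m
  → nearest: 3 (161.8 m)
S at (1033.2, -750.8):
  1: 1315.2 m
  2: 1557.1 m
  3: 1692.3 m
  → nearest: 1 (1315.2 m)
T at (596.4, -1352.9):
  1: 1328.1 m
  2: 2171.4 m
  3: 1704.7 m
  → nearest: 1 (1328.1 m)

P→1; Q→1; R→3; S→1; T→1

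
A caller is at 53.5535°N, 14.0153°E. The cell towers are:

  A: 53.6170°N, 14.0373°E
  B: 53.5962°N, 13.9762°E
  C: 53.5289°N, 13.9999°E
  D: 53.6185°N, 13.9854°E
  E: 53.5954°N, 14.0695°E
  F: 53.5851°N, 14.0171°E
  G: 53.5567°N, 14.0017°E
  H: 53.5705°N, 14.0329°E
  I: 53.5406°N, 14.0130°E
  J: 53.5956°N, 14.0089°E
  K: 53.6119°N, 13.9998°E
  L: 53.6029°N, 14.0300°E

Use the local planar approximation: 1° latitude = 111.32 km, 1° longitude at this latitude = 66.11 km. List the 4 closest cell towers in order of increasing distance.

G, I, H, C

Distances from 53.5535°N, 14.0153°E:
A: 7.2169 km
B: 5.4107 km
C: 2.9216 km
D: 7.5009 km
E: 5.8817 km
F: 3.5197 km
G: 0.9671 km
H: 2.2215 km
I: 1.4441 km
J: 4.7056 km
K: 6.5813 km
L: 5.5844 km
Sorted: G (0.9671 km) < I (1.4441 km) < H (2.2215 km) < C (2.9216 km) < F (3.5197 km) < J (4.7056 km) < …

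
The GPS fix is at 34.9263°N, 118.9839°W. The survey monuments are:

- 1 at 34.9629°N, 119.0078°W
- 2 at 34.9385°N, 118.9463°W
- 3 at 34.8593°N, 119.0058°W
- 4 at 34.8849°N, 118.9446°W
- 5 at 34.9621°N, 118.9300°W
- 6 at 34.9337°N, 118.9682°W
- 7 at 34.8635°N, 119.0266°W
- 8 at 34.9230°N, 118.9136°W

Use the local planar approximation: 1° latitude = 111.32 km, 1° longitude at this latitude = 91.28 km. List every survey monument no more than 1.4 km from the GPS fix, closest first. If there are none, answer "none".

Distances from 34.9263°N, 118.9839°W:
1: √((0.0366·111.32)² + (-0.0239·91.28)²) = √(16.600018 + 4.759344) = 4.6216 km
2: √((0.0122·111.32)² + (0.0376·91.28)²) = √(1.844446 + 11.779503) = 3.6911 km
3: √((-0.0670·111.32)² + (-0.0219·91.28)²) = √(55.628327 + 3.996129) = 7.7217 km
4: √((-0.0414·111.32)² + (0.0393·91.28)²) = √(21.239636 + 12.868750) = 5.8402 km
5: √((0.0358·111.32)² + (0.0539·91.28)²) = √(15.882265 + 24.206321) = 6.3316 km
6: √((0.0074·111.32)² + (0.0157·91.28)²) = √(0.678594 + 2.053764) = 1.6530 km
7: √((-0.0628·111.32)² + (-0.0427·91.28)²) = √(48.872627 + 15.191722) = 8.0040 km
8: √((-0.0033·111.32)² + (0.0703·91.28)²) = √(0.134950 + 41.177684) = 6.4275 km
Threshold 1.4 km: none within range.

none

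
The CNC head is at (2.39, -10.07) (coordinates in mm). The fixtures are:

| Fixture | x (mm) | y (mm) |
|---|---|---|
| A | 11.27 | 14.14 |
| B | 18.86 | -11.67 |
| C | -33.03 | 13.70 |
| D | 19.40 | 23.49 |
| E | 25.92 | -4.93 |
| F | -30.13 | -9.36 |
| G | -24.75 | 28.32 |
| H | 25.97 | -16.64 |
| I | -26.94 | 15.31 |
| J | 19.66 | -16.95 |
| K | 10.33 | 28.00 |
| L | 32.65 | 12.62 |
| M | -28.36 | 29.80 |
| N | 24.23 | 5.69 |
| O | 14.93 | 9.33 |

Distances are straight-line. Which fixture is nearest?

B

Distances from (2.39, -10.07):
A: 25.79 mm
B: 16.55 mm
C: 42.66 mm
D: 37.62 mm
E: 24.08 mm
F: 32.53 mm
G: 47.01 mm
H: 24.48 mm
I: 38.79 mm
J: 18.59 mm
K: 38.89 mm
L: 37.82 mm
M: 50.35 mm
N: 26.93 mm
O: 23.10 mm
Minimum: B at 16.55 mm.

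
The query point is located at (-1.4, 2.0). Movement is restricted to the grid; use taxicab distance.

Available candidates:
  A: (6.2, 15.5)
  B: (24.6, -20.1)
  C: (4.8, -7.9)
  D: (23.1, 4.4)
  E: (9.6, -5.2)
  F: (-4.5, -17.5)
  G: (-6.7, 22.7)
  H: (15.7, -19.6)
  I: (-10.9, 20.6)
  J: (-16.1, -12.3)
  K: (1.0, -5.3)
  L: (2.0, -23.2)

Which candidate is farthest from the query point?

B

Distances from (-1.4, 2.0):
A: |7.6| + |13.5| = 7.6 + 13.5 = 21.1
B: |26.0| + |-22.1| = 26.0 + 22.1 = 48.1
C: |6.2| + |-9.9| = 6.2 + 9.9 = 16.1
D: |24.5| + |2.4| = 24.5 + 2.4 = 26.9
E: |11.0| + |-7.2| = 11.0 + 7.2 = 18.2
F: |-3.1| + |-19.5| = 3.1 + 19.5 = 22.6
G: |-5.3| + |20.7| = 5.3 + 20.7 = 26.0
H: |17.1| + |-21.6| = 17.1 + 21.6 = 38.7
I: |-9.5| + |18.6| = 9.5 + 18.6 = 28.1
J: |-14.7| + |-14.3| = 14.7 + 14.3 = 29.0
K: |2.4| + |-7.3| = 2.4 + 7.3 = 9.7
L: |3.4| + |-25.2| = 3.4 + 25.2 = 28.6
Maximum: B at 48.1.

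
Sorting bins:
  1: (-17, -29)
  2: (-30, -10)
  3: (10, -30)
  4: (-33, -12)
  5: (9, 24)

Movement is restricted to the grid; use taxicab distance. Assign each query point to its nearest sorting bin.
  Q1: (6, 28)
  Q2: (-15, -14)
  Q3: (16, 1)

Q1→5; Q2→1; Q3→5

Q1 at (6, 28):
  1: |-23| + |-57| = 23 + 57 = 80
  2: |-36| + |-38| = 36 + 38 = 74
  3: |4| + |-58| = 4 + 58 = 62
  4: |-39| + |-40| = 39 + 40 = 79
  5: |3| + |-4| = 3 + 4 = 7
  → nearest: 5 (7)
Q2 at (-15, -14):
  1: |-2| + |-15| = 2 + 15 = 17
  2: |-15| + |4| = 15 + 4 = 19
  3: |25| + |-16| = 25 + 16 = 41
  4: |-18| + |2| = 18 + 2 = 20
  5: |24| + |38| = 24 + 38 = 62
  → nearest: 1 (17)
Q3 at (16, 1):
  1: |-33| + |-30| = 33 + 30 = 63
  2: |-46| + |-11| = 46 + 11 = 57
  3: |-6| + |-31| = 6 + 31 = 37
  4: |-49| + |-13| = 49 + 13 = 62
  5: |-7| + |23| = 7 + 23 = 30
  → nearest: 5 (30)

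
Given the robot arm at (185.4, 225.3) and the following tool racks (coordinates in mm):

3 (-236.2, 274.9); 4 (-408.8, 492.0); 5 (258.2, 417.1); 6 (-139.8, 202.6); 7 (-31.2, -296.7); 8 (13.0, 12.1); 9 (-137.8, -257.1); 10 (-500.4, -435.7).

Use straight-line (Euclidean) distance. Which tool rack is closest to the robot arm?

5

Distances from (185.4, 225.3):
3: 424.5 mm
4: 651.3 mm
5: 205.2 mm
6: 326.0 mm
7: 565.2 mm
8: 274.2 mm
9: 580.7 mm
10: 952.5 mm
Minimum: 5 at 205.2 mm.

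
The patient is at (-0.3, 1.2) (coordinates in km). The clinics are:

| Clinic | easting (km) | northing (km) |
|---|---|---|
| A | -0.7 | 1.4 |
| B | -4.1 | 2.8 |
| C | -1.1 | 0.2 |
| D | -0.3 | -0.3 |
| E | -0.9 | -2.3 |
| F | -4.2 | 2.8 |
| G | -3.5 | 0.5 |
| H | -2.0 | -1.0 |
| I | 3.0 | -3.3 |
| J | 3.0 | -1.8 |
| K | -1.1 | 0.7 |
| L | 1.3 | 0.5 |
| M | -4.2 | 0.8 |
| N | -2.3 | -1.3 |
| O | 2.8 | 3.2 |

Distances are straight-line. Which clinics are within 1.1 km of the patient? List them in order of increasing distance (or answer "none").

A, K

Distances from (-0.3, 1.2):
A: √((-0.4)² + (0.2)²) = √(0.160 + 0.040) = 0.4 km
B: √((-3.8)² + (1.6)²) = √(14.440 + 2.560) = 4.1 km
C: √((-0.8)² + (-1.0)²) = √(0.640 + 1.000) = 1.3 km
D: √((0.0)² + (-1.5)²) = √(0.000 + 2.250) = 1.5 km
E: √((-0.6)² + (-3.5)²) = √(0.360 + 12.250) = 3.6 km
F: √((-3.9)² + (1.6)²) = √(15.210 + 2.560) = 4.2 km
G: √((-3.2)² + (-0.7)²) = √(10.240 + 0.490) = 3.3 km
H: √((-1.7)² + (-2.2)²) = √(2.890 + 4.840) = 2.8 km
I: √((3.3)² + (-4.5)²) = √(10.890 + 20.250) = 5.6 km
J: √((3.3)² + (-3.0)²) = √(10.890 + 9.000) = 4.5 km
K: √((-0.8)² + (-0.5)²) = √(0.640 + 0.250) = 0.9 km
L: √((1.6)² + (-0.7)²) = √(2.560 + 0.490) = 1.7 km
M: √((-3.9)² + (-0.4)²) = √(15.210 + 0.160) = 3.9 km
N: √((-2.0)² + (-2.5)²) = √(4.000 + 6.250) = 3.2 km
O: √((3.1)² + (2.0)²) = √(9.610 + 4.000) = 3.7 km
Threshold 1.1 km: A (0.4 km), K (0.9 km) are within range.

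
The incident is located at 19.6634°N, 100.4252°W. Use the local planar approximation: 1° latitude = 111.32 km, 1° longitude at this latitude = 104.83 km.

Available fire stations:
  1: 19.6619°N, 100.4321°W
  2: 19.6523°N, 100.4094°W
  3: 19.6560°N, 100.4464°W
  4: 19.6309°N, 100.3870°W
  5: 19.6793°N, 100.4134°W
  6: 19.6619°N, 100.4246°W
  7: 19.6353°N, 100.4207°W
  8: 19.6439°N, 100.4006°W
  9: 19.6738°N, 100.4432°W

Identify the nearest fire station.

Distances from 19.6634°N, 100.4252°W:
1: 0.7424 km
2: 2.0664 km
3: 2.3702 km
4: 5.3968 km
5: 2.1594 km
6: 0.1784 km
7: 3.1635 km
8: 3.3708 km
9: 2.2138 km
Minimum: 6 at 0.1784 km.

6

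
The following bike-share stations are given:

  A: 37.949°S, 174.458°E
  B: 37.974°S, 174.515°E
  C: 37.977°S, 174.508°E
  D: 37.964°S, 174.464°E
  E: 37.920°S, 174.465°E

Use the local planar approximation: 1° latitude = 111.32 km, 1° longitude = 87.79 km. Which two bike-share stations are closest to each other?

B and C

Pairwise distances:
A–B: 5.726 km
A–C: 5.384 km
A–D: 1.751 km
A–E: 3.286 km
B–C: 0.699 km
B–D: 4.614 km
B–E: 7.443 km
C–D: 4.125 km
C–E: 7.383 km
D–E: 4.899 km
Closest pair: B–C at 0.699 km.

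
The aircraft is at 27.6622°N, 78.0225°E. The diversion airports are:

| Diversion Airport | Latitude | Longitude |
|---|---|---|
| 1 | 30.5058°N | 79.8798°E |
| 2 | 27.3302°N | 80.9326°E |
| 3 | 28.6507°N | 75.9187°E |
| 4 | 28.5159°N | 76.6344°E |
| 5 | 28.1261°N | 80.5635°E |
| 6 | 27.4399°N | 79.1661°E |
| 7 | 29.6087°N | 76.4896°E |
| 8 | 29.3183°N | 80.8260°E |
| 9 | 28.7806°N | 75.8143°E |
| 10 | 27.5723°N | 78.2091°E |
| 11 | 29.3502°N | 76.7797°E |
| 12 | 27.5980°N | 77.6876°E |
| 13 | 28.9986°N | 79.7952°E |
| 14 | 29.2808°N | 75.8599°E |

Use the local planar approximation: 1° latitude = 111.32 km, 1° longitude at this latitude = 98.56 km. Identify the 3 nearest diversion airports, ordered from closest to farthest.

Distances from 27.6622°N, 78.0225°E:
1: 365.6678 km
2: 289.1908 km
3: 234.7403 km
4: 166.5795 km
5: 255.7098 km
6: 115.3978 km
7: 264.1554 km
8: 332.1692 km
9: 250.7341 km
10: 20.9378 km
11: 224.3064 km
12: 33.7726 km
13: 229.4735 km
14: 279.1002 km
Sorted: 10 (20.9378 km) < 12 (33.7726 km) < 6 (115.3978 km) < 4 (166.5795 km) < 11 (224.3064 km) < …

10, 12, 6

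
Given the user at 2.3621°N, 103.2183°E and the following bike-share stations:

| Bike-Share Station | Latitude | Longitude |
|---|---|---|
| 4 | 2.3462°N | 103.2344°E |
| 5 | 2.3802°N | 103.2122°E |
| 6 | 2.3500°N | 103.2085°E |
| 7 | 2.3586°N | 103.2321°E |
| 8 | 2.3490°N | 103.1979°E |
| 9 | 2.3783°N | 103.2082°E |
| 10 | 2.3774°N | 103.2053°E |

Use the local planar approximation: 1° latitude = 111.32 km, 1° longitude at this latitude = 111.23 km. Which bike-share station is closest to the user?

Distances from 2.3621°N, 103.2183°E:
4: 2.5179 km
5: 2.1261 km
6: 1.7328 km
7: 1.5837 km
8: 2.6973 km
9: 2.1247 km
10: 2.2342 km
Minimum: 7 at 1.5837 km.

7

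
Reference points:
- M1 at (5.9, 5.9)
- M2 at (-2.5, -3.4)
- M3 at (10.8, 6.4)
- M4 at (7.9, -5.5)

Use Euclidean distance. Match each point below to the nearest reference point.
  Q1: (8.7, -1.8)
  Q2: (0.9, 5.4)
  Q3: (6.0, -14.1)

Q1→M4; Q2→M1; Q3→M4

Q1 at (8.7, -1.8):
  M1: √((-2.8)² + (7.7)²) = √(7.840 + 59.290) = 8.2
  M2: √((-11.2)² + (-1.6)²) = √(125.440 + 2.560) = 11.3
  M3: √((2.1)² + (8.2)²) = √(4.410 + 67.240) = 8.5
  M4: √((-0.8)² + (-3.7)²) = √(0.640 + 13.690) = 3.8
  → nearest: M4 (3.8)
Q2 at (0.9, 5.4):
  M1: √((5.0)² + (0.5)²) = √(25.000 + 0.250) = 5.0
  M2: √((-3.4)² + (-8.8)²) = √(11.560 + 77.440) = 9.4
  M3: √((9.9)² + (1.0)²) = √(98.010 + 1.000) = 10.0
  M4: √((7.0)² + (-10.9)²) = √(49.000 + 118.810) = 13.0
  → nearest: M1 (5.0)
Q3 at (6.0, -14.1):
  M1: √((-0.1)² + (20.0)²) = √(0.010 + 400.000) = 20.0
  M2: √((-8.5)² + (10.7)²) = √(72.250 + 114.490) = 13.7
  M3: √((4.8)² + (20.5)²) = √(23.040 + 420.250) = 21.1
  M4: √((1.9)² + (8.6)²) = √(3.610 + 73.960) = 8.8
  → nearest: M4 (8.8)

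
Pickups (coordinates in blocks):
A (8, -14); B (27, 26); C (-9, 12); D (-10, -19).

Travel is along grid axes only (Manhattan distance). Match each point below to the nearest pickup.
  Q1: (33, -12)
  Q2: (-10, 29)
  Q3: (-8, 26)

Q1 at (33, -12):
  A: 27 blocks
  B: 44 blocks
  C: 66 blocks
  D: 50 blocks
  → nearest: A (27 blocks)
Q2 at (-10, 29):
  A: 61 blocks
  B: 40 blocks
  C: 18 blocks
  D: 48 blocks
  → nearest: C (18 blocks)
Q3 at (-8, 26):
  A: 56 blocks
  B: 35 blocks
  C: 15 blocks
  D: 47 blocks
  → nearest: C (15 blocks)

Q1→A; Q2→C; Q3→C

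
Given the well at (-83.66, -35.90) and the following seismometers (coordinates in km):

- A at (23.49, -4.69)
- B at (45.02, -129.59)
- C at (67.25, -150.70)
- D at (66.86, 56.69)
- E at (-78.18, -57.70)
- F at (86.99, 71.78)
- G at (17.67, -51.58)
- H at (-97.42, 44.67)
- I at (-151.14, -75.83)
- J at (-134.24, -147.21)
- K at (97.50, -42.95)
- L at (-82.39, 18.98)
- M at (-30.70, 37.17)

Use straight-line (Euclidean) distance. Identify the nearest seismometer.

E

Distances from (-83.66, -35.90):
A: 111.60 km
B: 159.17 km
C: 189.61 km
D: 176.72 km
E: 22.48 km
F: 201.78 km
G: 102.54 km
H: 81.74 km
I: 78.41 km
J: 122.26 km
K: 181.30 km
L: 54.89 km
M: 90.24 km
Minimum: E at 22.48 km.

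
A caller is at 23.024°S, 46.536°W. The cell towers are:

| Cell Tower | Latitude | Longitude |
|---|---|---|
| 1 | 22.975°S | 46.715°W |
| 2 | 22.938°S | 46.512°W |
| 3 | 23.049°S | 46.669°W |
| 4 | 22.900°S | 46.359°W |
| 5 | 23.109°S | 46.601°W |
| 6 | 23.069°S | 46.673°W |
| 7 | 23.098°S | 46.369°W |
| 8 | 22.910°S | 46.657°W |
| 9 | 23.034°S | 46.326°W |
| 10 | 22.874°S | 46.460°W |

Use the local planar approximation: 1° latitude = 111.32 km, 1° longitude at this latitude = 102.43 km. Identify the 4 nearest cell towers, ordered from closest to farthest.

Distances from 23.024°S, 46.536°W:
1: √((0.049·111.32)² + (-0.179·102.43)²) = √(29.75353 + 336.17112) = 19.129 km
2: √((0.086·111.32)² + (0.024·102.43)²) = √(91.65229 + 6.04334) = 9.884 km
3: √((-0.025·111.32)² + (-0.133·102.43)²) = √(7.74509 + 185.59131) = 13.905 km
4: √((0.124·111.32)² + (0.177·102.43)²) = √(190.54158 + 328.70089) = 22.787 km
5: √((-0.085·111.32)² + (-0.065·102.43)²) = √(89.53323 + 44.32830) = 11.570 km
6: √((-0.045·111.32)² + (-0.137·102.43)²) = √(25.09409 + 196.92256) = 14.900 km
7: √((-0.074·111.32)² + (0.167·102.43)²) = √(67.85937 + 292.60874) = 18.986 km
8: √((0.114·111.32)² + (-0.121·102.43)²) = √(161.04828 + 153.61198) = 17.739 km
9: √((-0.010·111.32)² + (0.210·102.43)²) = √(1.23921 + 462.69301) = 21.539 km
10: √((0.150·111.32)² + (0.076·102.43)²) = √(278.82320 + 60.60124) = 18.423 km
Sorted: 2 (9.884 km) < 5 (11.570 km) < 3 (13.905 km) < 6 (14.900 km) < 8 (17.739 km) < 10 (18.423 km) < …

2, 5, 3, 6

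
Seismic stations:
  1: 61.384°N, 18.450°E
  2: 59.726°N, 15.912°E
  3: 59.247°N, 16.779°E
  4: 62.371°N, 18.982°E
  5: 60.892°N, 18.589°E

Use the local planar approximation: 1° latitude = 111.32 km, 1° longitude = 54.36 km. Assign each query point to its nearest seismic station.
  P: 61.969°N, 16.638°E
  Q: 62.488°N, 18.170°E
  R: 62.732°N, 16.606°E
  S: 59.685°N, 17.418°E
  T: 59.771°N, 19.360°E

P→1; Q→4; R→4; S→3; T→5

P at 61.969°N, 16.638°E:
  1: 118.081 km
  2: 252.790 km
  3: 303.110 km
  4: 135.050 km
  5: 160.069 km
  → nearest: 1 (118.081 km)
Q at 62.488°N, 18.170°E:
  1: 123.836 km
  2: 331.061 km
  3: 368.627 km
  4: 46.022 km
  5: 179.121 km
  → nearest: 4 (46.022 km)
R at 62.732°N, 16.606°E:
  1: 180.460 km
  2: 336.748 km
  3: 388.064 km
  4: 135.267 km
  5: 231.462 km
  → nearest: 4 (135.267 km)
S at 59.685°N, 17.418°E:
  1: 197.277 km
  2: 81.993 km
  3: 59.866 km
  4: 310.858 km
  5: 148.679 km
  → nearest: 3 (59.866 km)
T at 59.771°N, 19.360°E:
  1: 186.249 km
  2: 187.500 km
  3: 151.946 km
  4: 290.160 km
  5: 131.640 km
  → nearest: 5 (131.640 km)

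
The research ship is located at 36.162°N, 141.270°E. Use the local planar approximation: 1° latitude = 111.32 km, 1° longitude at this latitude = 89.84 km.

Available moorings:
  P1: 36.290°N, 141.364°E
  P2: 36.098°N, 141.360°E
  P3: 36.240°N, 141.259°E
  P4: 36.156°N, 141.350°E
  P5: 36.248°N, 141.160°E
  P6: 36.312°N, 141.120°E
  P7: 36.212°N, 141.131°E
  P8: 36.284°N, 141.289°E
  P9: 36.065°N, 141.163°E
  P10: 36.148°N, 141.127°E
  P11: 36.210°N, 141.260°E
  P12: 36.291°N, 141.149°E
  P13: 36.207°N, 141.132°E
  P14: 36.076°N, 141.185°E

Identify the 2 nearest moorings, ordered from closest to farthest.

P11, P4

Distances from 36.162°N, 141.270°E:
P1: √((0.128·111.32)² + (0.094·89.84)²) = √(203.03286 + 71.31735) = 16.564 km
P2: √((-0.064·111.32)² + (0.090·89.84)²) = √(50.75822 + 65.37693) = 10.777 km
P3: √((0.078·111.32)² + (-0.011·89.84)²) = √(75.39379 + 0.97662) = 8.739 km
P4: √((-0.006·111.32)² + (0.080·89.84)²) = √(0.44612 + 51.65584) = 7.218 km
P5: √((0.086·111.32)² + (-0.110·89.84)²) = √(91.65229 + 97.66183) = 13.759 km
P6: √((0.150·111.32)² + (-0.150·89.84)²) = √(278.82320 + 181.60258) = 21.458 km
P7: √((0.050·111.32)² + (-0.139·89.84)²) = √(30.98036 + 155.94415) = 13.672 km
P8: √((0.122·111.32)² + (0.019·89.84)²) = √(184.44465 + 2.91371) = 13.688 km
P9: √((-0.097·111.32)² + (-0.107·89.84)²) = √(116.59767 + 92.40746) = 14.457 km
P10: √((-0.014·111.32)² + (-0.143·89.84)²) = √(2.42886 + 165.04849) = 12.941 km
P11: √((0.048·111.32)² + (-0.010·89.84)²) = √(28.55150 + 0.80712) = 5.418 km
P12: √((0.129·111.32)² + (-0.121·89.84)²) = √(206.21764 + 118.17081) = 18.011 km
P13: √((0.045·111.32)² + (-0.138·89.84)²) = √(25.09409 + 153.70842) = 13.372 km
P14: √((-0.086·111.32)² + (-0.085·89.84)²) = √(91.65229 + 58.31460) = 12.246 km
Sorted: P11 (5.418 km) < P4 (7.218 km) < P3 (8.739 km) < P2 (10.777 km) < …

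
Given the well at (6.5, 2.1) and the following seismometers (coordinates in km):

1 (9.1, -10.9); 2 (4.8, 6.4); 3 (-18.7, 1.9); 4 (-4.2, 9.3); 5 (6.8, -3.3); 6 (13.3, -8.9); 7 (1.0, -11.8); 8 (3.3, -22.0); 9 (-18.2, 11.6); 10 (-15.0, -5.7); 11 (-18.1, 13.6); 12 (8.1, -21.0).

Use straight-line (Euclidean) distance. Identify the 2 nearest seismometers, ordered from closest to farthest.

2, 5

Distances from (6.5, 2.1):
1: 13.26 km
2: 4.62 km
3: 25.20 km
4: 12.90 km
5: 5.41 km
6: 12.93 km
7: 14.95 km
8: 24.31 km
9: 26.46 km
10: 22.87 km
11: 27.16 km
12: 23.16 km
Sorted: 2 (4.62 km) < 5 (5.41 km) < 4 (12.90 km) < 6 (12.93 km) < …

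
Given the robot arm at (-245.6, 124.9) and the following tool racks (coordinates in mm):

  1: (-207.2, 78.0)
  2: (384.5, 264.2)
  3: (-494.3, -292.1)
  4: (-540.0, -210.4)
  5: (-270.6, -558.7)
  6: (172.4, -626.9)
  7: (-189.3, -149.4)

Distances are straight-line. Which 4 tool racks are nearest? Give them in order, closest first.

Distances from (-245.6, 124.9):
1: √((38.4)² + (-46.9)²) = √(1474.560 + 2199.610) = 60.6 mm
2: √((630.1)² + (139.3)²) = √(397026.010 + 19404.490) = 645.3 mm
3: √((-248.7)² + (-417.0)²) = √(61851.690 + 173889.000) = 485.5 mm
4: √((-294.4)² + (-335.3)²) = √(86671.360 + 112426.090) = 446.2 mm
5: √((-25.0)² + (-683.6)²) = √(625.000 + 467308.960) = 684.1 mm
6: √((418.0)² + (-751.8)²) = √(174724.000 + 565203.240) = 860.2 mm
7: √((56.3)² + (-274.3)²) = √(3169.690 + 75240.490) = 280.0 mm
Sorted: 1 (60.6 mm) < 7 (280.0 mm) < 4 (446.2 mm) < 3 (485.5 mm) < 2 (645.3 mm) < 5 (684.1 mm) < …

1, 7, 4, 3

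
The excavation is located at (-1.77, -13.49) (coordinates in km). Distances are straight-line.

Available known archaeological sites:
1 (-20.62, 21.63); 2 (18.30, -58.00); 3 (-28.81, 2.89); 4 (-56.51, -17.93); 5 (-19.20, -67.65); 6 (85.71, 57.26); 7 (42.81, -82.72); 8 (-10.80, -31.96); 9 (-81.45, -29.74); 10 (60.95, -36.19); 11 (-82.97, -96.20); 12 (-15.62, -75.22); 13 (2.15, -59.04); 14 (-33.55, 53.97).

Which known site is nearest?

Distances from (-1.77, -13.49):
1: √((-18.85)² + (35.12)²) = √(355.3225 + 1233.4144) = 39.86 km
2: √((20.07)² + (-44.51)²) = √(402.8049 + 1981.1401) = 48.83 km
3: √((-27.04)² + (16.38)²) = √(731.1616 + 268.3044) = 31.61 km
4: √((-54.74)² + (-4.44)²) = √(2996.4676 + 19.7136) = 54.92 km
5: √((-17.43)² + (-54.16)²) = √(303.8049 + 2933.3056) = 56.90 km
6: √((87.48)² + (70.75)²) = √(7652.7504 + 5005.5625) = 112.51 km
7: √((44.58)² + (-69.23)²) = √(1987.3764 + 4792.7929) = 82.34 km
8: √((-9.03)² + (-18.47)²) = √(81.5409 + 341.1409) = 20.56 km
9: √((-79.68)² + (-16.25)²) = √(6348.9024 + 264.0625) = 81.32 km
10: √((62.72)² + (-22.70)²) = √(3933.7984 + 515.2900) = 66.70 km
11: √((-81.20)² + (-82.71)²) = √(6593.4400 + 6840.9441) = 115.91 km
12: √((-13.85)² + (-61.73)²) = √(191.8225 + 3810.5929) = 63.26 km
13: √((3.92)² + (-45.55)²) = √(15.3664 + 2074.8025) = 45.72 km
14: √((-31.78)² + (67.46)²) = √(1009.9684 + 4550.8516) = 74.57 km
Minimum: 8 at 20.56 km.

8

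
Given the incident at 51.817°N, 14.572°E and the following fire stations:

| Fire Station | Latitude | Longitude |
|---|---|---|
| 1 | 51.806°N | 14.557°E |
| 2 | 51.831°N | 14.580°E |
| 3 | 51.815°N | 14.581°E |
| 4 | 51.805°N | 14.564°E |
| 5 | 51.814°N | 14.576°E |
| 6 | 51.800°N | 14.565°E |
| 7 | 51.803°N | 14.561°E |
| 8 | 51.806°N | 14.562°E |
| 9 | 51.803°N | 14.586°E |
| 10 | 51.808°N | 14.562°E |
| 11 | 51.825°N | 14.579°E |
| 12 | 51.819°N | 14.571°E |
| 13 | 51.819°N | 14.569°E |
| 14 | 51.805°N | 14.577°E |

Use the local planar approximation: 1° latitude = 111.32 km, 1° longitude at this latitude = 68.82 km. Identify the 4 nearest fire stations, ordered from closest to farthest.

12, 13, 5, 3

Distances from 51.817°N, 14.572°E:
1: 1.602 km
2: 1.653 km
3: 0.658 km
4: 1.445 km
5: 0.433 km
6: 1.953 km
7: 1.733 km
8: 1.405 km
9: 1.832 km
10: 1.215 km
11: 1.013 km
12: 0.233 km
13: 0.304 km
14: 1.379 km
Sorted: 12 (0.233 km) < 13 (0.304 km) < 5 (0.433 km) < 3 (0.658 km) < 11 (1.013 km) < 10 (1.215 km) < …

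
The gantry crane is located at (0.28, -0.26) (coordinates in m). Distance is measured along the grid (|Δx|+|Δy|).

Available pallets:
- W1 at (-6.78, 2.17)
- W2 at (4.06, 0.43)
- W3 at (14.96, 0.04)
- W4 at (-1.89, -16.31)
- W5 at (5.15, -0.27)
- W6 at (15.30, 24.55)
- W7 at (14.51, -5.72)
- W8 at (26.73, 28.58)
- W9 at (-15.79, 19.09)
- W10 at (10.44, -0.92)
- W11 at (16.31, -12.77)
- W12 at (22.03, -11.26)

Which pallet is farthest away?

W8

Distances from (0.28, -0.26):
W1: |-7.06| + |2.43| = 7.06 + 2.43 = 9.49 m
W2: |3.78| + |0.69| = 3.78 + 0.69 = 4.47 m
W3: |14.68| + |0.30| = 14.68 + 0.30 = 14.98 m
W4: |-2.17| + |-16.05| = 2.17 + 16.05 = 18.22 m
W5: |4.87| + |-0.01| = 4.87 + 0.01 = 4.88 m
W6: |15.02| + |24.81| = 15.02 + 24.81 = 39.83 m
W7: |14.23| + |-5.46| = 14.23 + 5.46 = 19.69 m
W8: |26.45| + |28.84| = 26.45 + 28.84 = 55.29 m
W9: |-16.07| + |19.35| = 16.07 + 19.35 = 35.42 m
W10: |10.16| + |-0.66| = 10.16 + 0.66 = 10.82 m
W11: |16.03| + |-12.51| = 16.03 + 12.51 = 28.54 m
W12: |21.75| + |-11.00| = 21.75 + 11.00 = 32.75 m
Maximum: W8 at 55.29 m.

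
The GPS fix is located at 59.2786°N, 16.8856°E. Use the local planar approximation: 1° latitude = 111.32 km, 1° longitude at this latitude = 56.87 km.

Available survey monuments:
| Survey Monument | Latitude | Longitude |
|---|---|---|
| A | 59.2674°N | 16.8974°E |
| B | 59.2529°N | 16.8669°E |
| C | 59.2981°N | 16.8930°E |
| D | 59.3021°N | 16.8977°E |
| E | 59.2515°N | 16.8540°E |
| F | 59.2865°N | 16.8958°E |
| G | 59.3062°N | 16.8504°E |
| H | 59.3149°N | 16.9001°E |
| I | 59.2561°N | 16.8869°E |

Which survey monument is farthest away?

H

Distances from 59.2786°N, 16.8856°E:
A: √((-0.0112·111.32)² + (0.0118·56.87)²) = √(1.554470 + 0.450330) = 1.4159 km
B: √((-0.0257·111.32)² + (-0.0187·56.87)²) = √(8.184886 + 1.130966) = 3.0522 km
C: √((0.0195·111.32)² + (0.0074·56.87)²) = √(4.712112 + 0.177105) = 2.2112 km
D: √((0.0235·111.32)² + (0.0121·56.87)²) = √(6.843561 + 0.473519) = 2.7050 km
E: √((-0.0271·111.32)² + (-0.0316·56.87)²) = √(9.100913 + 3.229540) = 3.5115 km
F: √((0.0079·111.32)² + (0.0102·56.87)²) = √(0.773394 + 0.336486) = 1.0535 km
G: √((0.0276·111.32)² + (-0.0352·56.87)²) = √(9.439838 + 4.007299) = 3.6670 km
H: √((0.0363·111.32)² + (0.0145·56.87)²) = √(16.329002 + 0.679990) = 4.1242 km
I: √((-0.0225·111.32)² + (0.0013·56.87)²) = √(6.273522 + 0.005466) = 2.5058 km
Maximum: H at 4.1242 km.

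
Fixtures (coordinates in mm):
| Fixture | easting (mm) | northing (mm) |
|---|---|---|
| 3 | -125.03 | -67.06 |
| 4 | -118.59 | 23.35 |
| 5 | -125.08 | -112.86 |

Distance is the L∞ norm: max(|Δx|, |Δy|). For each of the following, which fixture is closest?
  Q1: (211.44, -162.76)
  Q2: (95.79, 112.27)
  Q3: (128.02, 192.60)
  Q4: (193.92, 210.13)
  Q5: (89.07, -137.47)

Q1 at (211.44, -162.76):
  3: 336.47 mm
  4: 330.03 mm
  5: 336.52 mm
  → nearest: 4 (330.03 mm)
Q2 at (95.79, 112.27):
  3: 220.82 mm
  4: 214.38 mm
  5: 225.13 mm
  → nearest: 4 (214.38 mm)
Q3 at (128.02, 192.60):
  3: 259.66 mm
  4: 246.61 mm
  5: 305.46 mm
  → nearest: 4 (246.61 mm)
Q4 at (193.92, 210.13):
  3: 318.95 mm
  4: 312.51 mm
  5: 322.99 mm
  → nearest: 4 (312.51 mm)
Q5 at (89.07, -137.47):
  3: 214.10 mm
  4: 207.66 mm
  5: 214.15 mm
  → nearest: 4 (207.66 mm)

Q1→4; Q2→4; Q3→4; Q4→4; Q5→4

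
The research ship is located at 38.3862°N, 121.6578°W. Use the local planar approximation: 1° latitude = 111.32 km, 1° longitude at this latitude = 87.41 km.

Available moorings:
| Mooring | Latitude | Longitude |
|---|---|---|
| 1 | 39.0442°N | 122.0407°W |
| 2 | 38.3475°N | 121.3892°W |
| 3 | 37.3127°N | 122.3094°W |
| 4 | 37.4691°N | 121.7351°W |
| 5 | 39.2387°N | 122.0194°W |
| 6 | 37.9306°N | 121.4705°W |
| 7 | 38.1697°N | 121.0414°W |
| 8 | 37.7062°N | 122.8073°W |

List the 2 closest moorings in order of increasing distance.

2, 6

Distances from 38.3862°N, 121.6578°W:
1: √((0.6580·111.32)² + (-0.3829·87.41)²) = √(5365.351542 + 1120.193306) = 80.5329 km
2: √((-0.0387·111.32)² + (0.2686·87.41)²) = √(18.559588 + 551.231792) = 23.8703 km
3: √((-1.0735·111.32)² + (-0.6516·87.41)²) = √(14280.732784 + 3244.026489) = 132.3811 km
4: √((-0.9171·111.32)² + (-0.0773·87.41)²) = √(10422.689073 + 45.654252) = 102.3149 km
5: √((0.8525·111.32)² + (-0.3616·87.41)²) = √(9006.066940 + 999.031275) = 100.0255 km
6: √((-0.4556·111.32)² + (0.1873·87.41)²) = √(2572.253851 + 268.038880) = 53.2944 km
7: √((-0.2165·111.32)² + (0.6164·87.41)²) = √(580.847597 + 2903.003106) = 59.0242 km
8: √((-0.6800·111.32)² + (-1.1495·87.41)²) = √(5730.126646 + 10095.787288) = 125.8011 km
Sorted: 2 (23.8703 km) < 6 (53.2944 km) < 7 (59.0242 km) < 1 (80.5329 km) < …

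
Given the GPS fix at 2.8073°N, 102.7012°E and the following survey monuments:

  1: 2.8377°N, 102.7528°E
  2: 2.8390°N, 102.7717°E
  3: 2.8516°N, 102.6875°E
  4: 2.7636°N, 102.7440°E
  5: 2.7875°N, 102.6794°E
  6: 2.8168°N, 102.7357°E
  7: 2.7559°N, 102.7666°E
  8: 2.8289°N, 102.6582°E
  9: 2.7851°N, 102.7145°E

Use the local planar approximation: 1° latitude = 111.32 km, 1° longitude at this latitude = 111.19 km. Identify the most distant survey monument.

Distances from 2.8073°N, 102.7012°E:
1: √((0.0304·111.32)² + (0.0516·111.19)²) = √(11.452322 + 32.917805) = 6.6611 km
2: √((0.0317·111.32)² + (0.0705·111.19)²) = √(12.452740 + 61.448275) = 8.5966 km
3: √((0.0443·111.32)² + (-0.0137·111.19)²) = √(24.319456 + 2.320452) = 5.1614 km
4: √((-0.0437·111.32)² + (0.0428·111.19)²) = √(23.665150 + 22.647434) = 6.8053 km
5: √((-0.0198·111.32)² + (-0.0218·111.19)²) = √(4.858216 + 5.875495) = 3.2762 km
6: √((0.0095·111.32)² + (0.0345·111.19)²) = √(1.118391 + 14.715318) = 3.9792 km
7: √((-0.0514·111.32)² + (0.0654·111.19)²) = √(32.739545 + 52.879453) = 9.2531 km
8: √((0.0216·111.32)² + (-0.0430·111.19)²) = √(5.781678 + 22.859587) = 5.3518 km
9: √((-0.0222·111.32)² + (0.0133·111.19)²) = √(6.107343 + 2.186929) = 2.8800 km
Maximum: 7 at 9.2531 km.

7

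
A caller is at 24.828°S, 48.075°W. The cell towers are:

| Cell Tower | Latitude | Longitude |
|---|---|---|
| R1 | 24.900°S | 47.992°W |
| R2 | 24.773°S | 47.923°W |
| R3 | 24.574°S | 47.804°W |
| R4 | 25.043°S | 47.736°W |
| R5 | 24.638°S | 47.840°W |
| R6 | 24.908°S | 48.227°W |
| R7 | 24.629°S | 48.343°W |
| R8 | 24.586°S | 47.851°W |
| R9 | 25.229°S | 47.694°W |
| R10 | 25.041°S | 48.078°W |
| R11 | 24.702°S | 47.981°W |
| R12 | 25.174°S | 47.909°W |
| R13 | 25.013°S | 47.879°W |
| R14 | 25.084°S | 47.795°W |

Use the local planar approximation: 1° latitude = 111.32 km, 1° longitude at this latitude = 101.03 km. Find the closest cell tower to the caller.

Distances from 24.828°S, 48.075°W:
R1: √((-0.072·111.32)² + (0.083·101.03)²) = √(64.24087 + 70.31644) = 11.600 km
R2: √((0.055·111.32)² + (0.152·101.03)²) = √(37.48623 + 235.82394) = 16.532 km
R3: √((0.254·111.32)² + (0.271·101.03)²) = √(799.49146 + 749.61676) = 39.359 km
R4: √((-0.215·111.32)² + (0.339·101.03)²) = √(572.82678 + 1173.00565) = 41.783 km
R5: √((0.190·111.32)² + (0.235·101.03)²) = √(447.35634 + 563.68494) = 31.797 km
R6: √((-0.080·111.32)² + (-0.152·101.03)²) = √(79.30971 + 235.82394) = 17.752 km
R7: √((0.199·111.32)² + (-0.268·101.03)²) = √(490.74123 + 733.11194) = 34.984 km
R8: √((0.242·111.32)² + (0.224·101.03)²) = √(725.73343 + 512.14949) = 35.184 km
R9: √((-0.401·111.32)² + (0.381·101.03)²) = √(1992.66889 + 1481.66717) = 58.943 km
R10: √((-0.213·111.32)² + (-0.003·101.03)²) = √(562.21911 + 0.09186) = 23.713 km
R11: √((0.126·111.32)² + (0.094·101.03)²) = √(196.73765 + 90.18959) = 16.939 km
R12: √((-0.346·111.32)² + (0.166·101.03)²) = √(1483.53772 + 281.26577) = 42.010 km
R13: √((-0.185·111.32)² + (0.196·101.03)²) = √(424.12107 + 392.11445) = 28.570 km
R14: √((-0.256·111.32)² + (0.280·101.03)²) = √(812.13144 + 800.23357) = 40.154 km
Minimum: R1 at 11.600 km.

R1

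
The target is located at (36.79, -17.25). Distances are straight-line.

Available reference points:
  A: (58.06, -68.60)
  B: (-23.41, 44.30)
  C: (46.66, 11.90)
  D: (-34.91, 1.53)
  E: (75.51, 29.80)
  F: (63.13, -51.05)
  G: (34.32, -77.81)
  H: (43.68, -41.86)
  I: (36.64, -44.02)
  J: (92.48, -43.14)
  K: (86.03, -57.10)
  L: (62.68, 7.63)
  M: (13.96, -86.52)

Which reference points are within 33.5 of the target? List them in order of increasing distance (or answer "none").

Distances from (36.79, -17.25):
A: 55.58
B: 86.10
C: 30.78
D: 74.12
E: 60.93
F: 42.85
G: 60.61
H: 25.56
I: 26.77
J: 61.41
K: 63.35
L: 35.91
M: 72.94
Threshold 33.5: H (25.56), I (26.77), C (30.78) are within range.

H, I, C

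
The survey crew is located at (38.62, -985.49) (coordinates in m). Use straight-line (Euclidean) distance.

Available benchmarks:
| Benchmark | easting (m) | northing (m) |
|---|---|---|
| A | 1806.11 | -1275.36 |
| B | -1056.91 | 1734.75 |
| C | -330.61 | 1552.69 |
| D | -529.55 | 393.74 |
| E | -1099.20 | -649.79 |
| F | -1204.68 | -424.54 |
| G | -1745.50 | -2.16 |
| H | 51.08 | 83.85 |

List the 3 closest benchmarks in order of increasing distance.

H, E, F

Distances from (38.62, -985.49):
A: √((1767.49)² + (-289.87)²) = √(3124020.9001 + 84024.6169) = 1791.10 m
B: √((-1095.53)² + (2720.24)²) = √(1200185.9809 + 7399705.6576) = 2932.56 m
C: √((-369.23)² + (2538.18)²) = √(136330.7929 + 6442357.7124) = 2564.90 m
D: √((-568.17)² + (1379.23)²) = √(322817.1489 + 1902275.3929) = 1491.67 m
E: √((-1137.82)² + (335.70)²) = √(1294634.3524 + 112694.4900) = 1186.31 m
F: √((-1243.30)² + (560.95)²) = √(1545794.8900 + 314664.9025) = 1363.99 m
G: √((-1784.12)² + (983.33)²) = √(3183084.1744 + 966937.8889) = 2037.16 m
H: √((12.46)² + (1069.34)²) = √(155.2516 + 1143488.0356) = 1069.41 m
Sorted: H (1069.41 m) < E (1186.31 m) < F (1363.99 m) < D (1491.67 m) < A (1791.10 m) < …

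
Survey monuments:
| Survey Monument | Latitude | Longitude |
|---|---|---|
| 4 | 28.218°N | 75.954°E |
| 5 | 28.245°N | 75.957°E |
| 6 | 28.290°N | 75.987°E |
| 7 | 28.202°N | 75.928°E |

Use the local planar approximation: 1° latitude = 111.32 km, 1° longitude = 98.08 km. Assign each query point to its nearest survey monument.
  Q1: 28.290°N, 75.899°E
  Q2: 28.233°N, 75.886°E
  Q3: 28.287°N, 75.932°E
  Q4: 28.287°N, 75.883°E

Q1→5; Q2→7; Q3→5; Q4→5

Q1 at 28.290°N, 75.899°E:
  4: √((-0.072·111.32)² + (0.055·98.08)²) = √(64.24087 + 29.09955) = 9.661 km
  5: √((-0.045·111.32)² + (0.058·98.08)²) = √(25.09409 + 32.36063) = 7.580 km
  6: √((0.000·111.32)² + (0.088·98.08)²) = √(0.00000 + 74.49485) = 8.631 km
  7: √((-0.088·111.32)² + (0.029·98.08)²) = √(95.96475 + 8.09016) = 10.201 km
  → nearest: 5 (7.580 km)
Q2 at 28.233°N, 75.886°E:
  4: √((-0.015·111.32)² + (0.068·98.08)²) = √(2.78823 + 44.48143) = 6.875 km
  5: √((0.012·111.32)² + (0.071·98.08)²) = √(1.78447 + 48.49284) = 7.091 km
  6: √((0.057·111.32)² + (0.101·98.08)²) = √(40.26207 + 98.13042) = 11.764 km
  7: √((-0.031·111.32)² + (0.042·98.08)²) = √(11.90885 + 16.96913) = 5.374 km
  → nearest: 7 (5.374 km)
Q3 at 28.287°N, 75.932°E:
  4: √((-0.069·111.32)² + (0.022·98.08)²) = √(58.99899 + 4.65593) = 7.978 km
  5: √((-0.042·111.32)² + (0.025·98.08)²) = √(21.85974 + 6.01230) = 5.279 km
  6: √((0.003·111.32)² + (0.055·98.08)²) = √(0.11153 + 29.09955) = 5.405 km
  7: √((-0.085·111.32)² + (-0.004·98.08)²) = √(89.53323 + 0.15391) = 9.470 km
  → nearest: 5 (5.279 km)
Q4 at 28.287°N, 75.883°E:
  4: √((-0.069·111.32)² + (0.071·98.08)²) = √(58.99899 + 48.49284) = 10.368 km
  5: √((-0.042·111.32)² + (0.074·98.08)²) = √(21.85974 + 52.67740) = 8.633 km
  6: √((0.003·111.32)² + (0.104·98.08)²) = √(0.11153 + 104.04653) = 10.206 km
  7: √((-0.085·111.32)² + (0.045·98.08)²) = √(89.53323 + 19.47986) = 10.441 km
  → nearest: 5 (8.633 km)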